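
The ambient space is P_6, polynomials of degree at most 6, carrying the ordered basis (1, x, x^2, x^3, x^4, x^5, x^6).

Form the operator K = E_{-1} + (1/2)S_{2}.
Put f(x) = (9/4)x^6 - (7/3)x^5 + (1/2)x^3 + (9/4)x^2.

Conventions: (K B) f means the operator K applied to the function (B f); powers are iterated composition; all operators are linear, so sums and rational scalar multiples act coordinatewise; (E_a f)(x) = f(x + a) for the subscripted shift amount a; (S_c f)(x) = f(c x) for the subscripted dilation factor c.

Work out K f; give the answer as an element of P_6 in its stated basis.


the image equals g(x) = (297/4)x^6 - (319/6)x^5 + (545/12)x^4 - (395/6)x^3 + (187/3)x^2 - (169/6)x + 19/3

E_{-1} f = (9/4)x^6 - (95/6)x^5 + (545/12)x^4 - (407/6)x^3 + (347/6)x^2 - (169/6)x + 19/3
S_{2} f = 144x^6 - (224/3)x^5 + 4x^3 + 9x^2
((1/2)S_{2}) f = 72x^6 - (112/3)x^5 + 2x^3 + (9/2)x^2
(E_{-1} + (1/2)S_{2}) f = (297/4)x^6 - (319/6)x^5 + (545/12)x^4 - (395/6)x^3 + (187/3)x^2 - (169/6)x + 19/3


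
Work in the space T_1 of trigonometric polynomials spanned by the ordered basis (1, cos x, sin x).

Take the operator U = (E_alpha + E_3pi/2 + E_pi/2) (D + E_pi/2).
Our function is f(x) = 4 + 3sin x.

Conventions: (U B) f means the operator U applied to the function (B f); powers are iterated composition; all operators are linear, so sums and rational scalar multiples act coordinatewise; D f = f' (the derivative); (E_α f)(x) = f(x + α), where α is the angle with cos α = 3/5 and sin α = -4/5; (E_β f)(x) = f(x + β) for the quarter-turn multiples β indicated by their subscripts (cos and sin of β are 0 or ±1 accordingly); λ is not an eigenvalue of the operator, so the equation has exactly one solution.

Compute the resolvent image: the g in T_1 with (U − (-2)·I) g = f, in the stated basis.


write g with unknown coordinates in the stated basis and equate coefficients in (U − (-2)·I) g = f
solving from the highest basis element down gives g = 4/5 - (1/4)cos x + (3/4)sin x
check: U g = 12/5 + (1/2)cos x + (3/2)sin x
so U g − (-2)·g = 4 + 3sin x = f ✓

g(x) = 4/5 - (1/4)cos x + (3/4)sin x


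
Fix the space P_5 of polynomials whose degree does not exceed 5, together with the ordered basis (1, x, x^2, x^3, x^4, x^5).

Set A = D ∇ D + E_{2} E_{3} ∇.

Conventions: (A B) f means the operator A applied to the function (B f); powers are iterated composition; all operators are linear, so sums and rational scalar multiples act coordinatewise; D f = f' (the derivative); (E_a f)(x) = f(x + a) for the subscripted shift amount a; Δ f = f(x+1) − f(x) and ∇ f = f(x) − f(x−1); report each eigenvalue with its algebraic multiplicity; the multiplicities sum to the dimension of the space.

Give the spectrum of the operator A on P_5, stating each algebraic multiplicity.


λ = 0 (multiplicity 6)

image of 1: 0
image of x: 1
image of x^2: 2x + 9
image of x^3: 3x^2 + 27x + 67
image of x^4: 4x^3 + 54x^2 + 268x + 357
image of x^5: 5x^4 + 90x^3 + 670x^2 + 1785x + 2121
the matrix is upper triangular; its diagonal is (0, 0, 0, 0, 0, 0)
for a triangular matrix the eigenvalues are the diagonal entries, with algebraic multiplicity their repetition count


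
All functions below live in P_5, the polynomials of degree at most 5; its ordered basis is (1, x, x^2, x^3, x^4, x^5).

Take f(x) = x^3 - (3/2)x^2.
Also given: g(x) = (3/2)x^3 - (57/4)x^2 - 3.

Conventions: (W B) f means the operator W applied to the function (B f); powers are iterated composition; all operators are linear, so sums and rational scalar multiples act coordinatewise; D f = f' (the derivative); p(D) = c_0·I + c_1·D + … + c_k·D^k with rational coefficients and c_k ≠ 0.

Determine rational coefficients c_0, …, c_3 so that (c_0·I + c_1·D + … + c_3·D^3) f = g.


D^0 f = x^3 - (3/2)x^2
D^1 f = 3x^2 - 3x
D^2 f = 6x - 3
D^3 f = 6
matching coefficients of g against c_0 f + c_1 Df + … from the top degree down determines the c_i
solution: c_0 = 3/2, c_1 = -4, c_2 = -2, c_3 = -3/2

p(D) = (3/2)·I − 4·D − 2·D^2 − (3/2)·D^3, i.e. c_0 = 3/2, c_1 = -4, c_2 = -2, c_3 = -3/2


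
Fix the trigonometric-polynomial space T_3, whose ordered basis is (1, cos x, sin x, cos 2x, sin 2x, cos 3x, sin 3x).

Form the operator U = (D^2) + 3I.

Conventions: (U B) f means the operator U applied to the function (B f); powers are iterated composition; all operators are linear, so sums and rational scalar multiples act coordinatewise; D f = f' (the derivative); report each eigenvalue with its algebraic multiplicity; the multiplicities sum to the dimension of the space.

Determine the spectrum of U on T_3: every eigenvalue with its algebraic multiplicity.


image of 1: 3
image of cos x: 2cos x
image of sin x: 2sin x
image of cos 2x: -cos 2x
image of sin 2x: -sin 2x
image of cos 3x: -6cos 3x
image of sin 3x: -6sin 3x
the matrix is diagonal; its diagonal is (3, 2, 2, -1, -1, -6, -6)
for a triangular matrix the eigenvalues are the diagonal entries, with algebraic multiplicity their repetition count

λ = -6 (multiplicity 2), λ = -1 (multiplicity 2), λ = 2 (multiplicity 2), λ = 3 (multiplicity 1)


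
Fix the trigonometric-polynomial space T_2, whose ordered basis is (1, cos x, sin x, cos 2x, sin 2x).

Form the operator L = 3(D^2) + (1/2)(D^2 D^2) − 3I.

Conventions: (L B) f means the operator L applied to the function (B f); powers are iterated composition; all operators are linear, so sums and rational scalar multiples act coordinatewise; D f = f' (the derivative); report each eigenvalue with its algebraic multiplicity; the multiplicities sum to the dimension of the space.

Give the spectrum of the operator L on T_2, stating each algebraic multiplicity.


λ = -7 (multiplicity 2), λ = -11/2 (multiplicity 2), λ = -3 (multiplicity 1)

image of 1: -3
image of cos x: -(11/2)cos x
image of sin x: -(11/2)sin x
image of cos 2x: -7cos 2x
image of sin 2x: -7sin 2x
the matrix is diagonal; its diagonal is (-3, -11/2, -11/2, -7, -7)
for a triangular matrix the eigenvalues are the diagonal entries, with algebraic multiplicity their repetition count


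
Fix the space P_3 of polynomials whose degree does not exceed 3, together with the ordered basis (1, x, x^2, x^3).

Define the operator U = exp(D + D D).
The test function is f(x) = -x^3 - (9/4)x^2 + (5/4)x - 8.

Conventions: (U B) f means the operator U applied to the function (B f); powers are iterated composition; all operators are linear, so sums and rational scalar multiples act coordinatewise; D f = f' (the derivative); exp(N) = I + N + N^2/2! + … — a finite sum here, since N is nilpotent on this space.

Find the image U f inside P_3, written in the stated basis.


g(x) = -x^3 - (21/4)x^2 - (49/4)x - 41/2

order-1 term: -3x^2 - (21/2)x - 13/4
order-2 term: -3x - 33/4
order-3 term: -1
the series for exp(D + D D) f terminates at order 3
exp(D + D D) f = -x^3 - (21/4)x^2 - (49/4)x - 41/2


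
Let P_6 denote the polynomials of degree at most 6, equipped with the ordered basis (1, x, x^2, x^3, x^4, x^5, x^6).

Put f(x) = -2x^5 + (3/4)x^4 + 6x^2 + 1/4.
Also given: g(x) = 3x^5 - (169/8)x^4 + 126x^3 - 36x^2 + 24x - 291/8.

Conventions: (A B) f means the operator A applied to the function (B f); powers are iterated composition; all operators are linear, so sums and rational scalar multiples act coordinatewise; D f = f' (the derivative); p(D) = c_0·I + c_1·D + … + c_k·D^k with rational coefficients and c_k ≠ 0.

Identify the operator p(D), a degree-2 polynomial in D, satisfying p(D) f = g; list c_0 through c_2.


p(D) = -(3/2)·I + 2·D − 3·D^2, i.e. c_0 = -3/2, c_1 = 2, c_2 = -3

D^0 f = -2x^5 + (3/4)x^4 + 6x^2 + 1/4
D^1 f = -10x^4 + 3x^3 + 12x
D^2 f = -40x^3 + 9x^2 + 12
matching coefficients of g against c_0 f + c_1 Df + … from the top degree down determines the c_i
solution: c_0 = -3/2, c_1 = 2, c_2 = -3


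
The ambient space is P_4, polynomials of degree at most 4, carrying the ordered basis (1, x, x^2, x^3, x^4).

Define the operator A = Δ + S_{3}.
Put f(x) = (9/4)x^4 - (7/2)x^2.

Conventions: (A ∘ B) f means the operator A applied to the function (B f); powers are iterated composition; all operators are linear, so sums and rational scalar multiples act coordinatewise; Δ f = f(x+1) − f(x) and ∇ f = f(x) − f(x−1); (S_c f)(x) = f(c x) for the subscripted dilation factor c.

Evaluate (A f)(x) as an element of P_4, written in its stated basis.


the result is g(x) = (729/4)x^4 + 9x^3 - 18x^2 + 2x - 5/4

Δ f = 9x^3 + (27/2)x^2 + 2x - 5/4
S_{3} f = (729/4)x^4 - (63/2)x^2
(Δ + S_{3}) f = (729/4)x^4 + 9x^3 - 18x^2 + 2x - 5/4


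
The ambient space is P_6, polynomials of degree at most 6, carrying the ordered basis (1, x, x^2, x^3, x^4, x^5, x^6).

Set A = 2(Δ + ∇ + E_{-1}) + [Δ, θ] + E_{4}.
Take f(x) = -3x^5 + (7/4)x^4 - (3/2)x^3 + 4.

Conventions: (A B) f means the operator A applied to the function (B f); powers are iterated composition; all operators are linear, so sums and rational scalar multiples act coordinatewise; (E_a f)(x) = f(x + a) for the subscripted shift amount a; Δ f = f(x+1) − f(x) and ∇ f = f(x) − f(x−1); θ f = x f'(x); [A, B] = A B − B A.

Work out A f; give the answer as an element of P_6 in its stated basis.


the image equals g(x) = -9x^5 - (399/4)x^4 - (1111/2)x^3 - (3783/2)x^2 - 3537x - 2726

Δ f = -15x^4 - 23x^3 - 24x^2 - (25/2)x - 11/4
∇ f = -15x^4 + 37x^3 - 45x^2 + (53/2)x - 25/4
E_{-1} f = -3x^5 + (67/4)x^4 - (77/2)x^3 + 45x^2 - (53/2)x + 41/4
(Δ + ∇ + E_{-1}) f = -3x^5 - (53/4)x^4 - (49/2)x^3 - 24x^2 - (25/2)x + 5/4
(2(Δ + ∇ + E_{-1})) f = -6x^5 - (53/2)x^4 - 49x^3 - 48x^2 - 25x + 5/2
θ f = -15x^5 + 7x^4 - (9/2)x^3
Δ θ f = -75x^4 - 122x^3 - (243/2)x^2 - (121/2)x - 25/2
Δ f = -15x^4 - 23x^3 - 24x^2 - (25/2)x - 11/4
θ Δ f = -60x^4 - 69x^3 - 48x^2 - (25/2)x
[Δ, θ] f = -15x^4 - 53x^3 - (147/2)x^2 - 48x - 25/2
E_{4} f = -3x^5 - (233/4)x^4 - (907/2)x^3 - 1770x^2 - 3464x - 2716
(2(Δ + ∇ + E_{-1}) + [Δ, θ] + E_{4}) f = -9x^5 - (399/4)x^4 - (1111/2)x^3 - (3783/2)x^2 - 3537x - 2726


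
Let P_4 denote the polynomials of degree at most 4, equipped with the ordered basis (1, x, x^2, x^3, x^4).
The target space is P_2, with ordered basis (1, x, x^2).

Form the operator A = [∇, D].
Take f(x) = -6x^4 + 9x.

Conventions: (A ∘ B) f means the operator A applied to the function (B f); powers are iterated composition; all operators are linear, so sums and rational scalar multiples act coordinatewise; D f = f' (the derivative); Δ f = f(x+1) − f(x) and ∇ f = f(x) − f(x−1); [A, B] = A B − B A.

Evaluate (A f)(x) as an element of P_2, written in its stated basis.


D f = -24x^3 + 9
∇ D f = -72x^2 + 72x - 24
∇ f = -24x^3 + 36x^2 - 24x + 15
D ∇ f = -72x^2 + 72x - 24
[∇, D] f = 0

g(x) = 0


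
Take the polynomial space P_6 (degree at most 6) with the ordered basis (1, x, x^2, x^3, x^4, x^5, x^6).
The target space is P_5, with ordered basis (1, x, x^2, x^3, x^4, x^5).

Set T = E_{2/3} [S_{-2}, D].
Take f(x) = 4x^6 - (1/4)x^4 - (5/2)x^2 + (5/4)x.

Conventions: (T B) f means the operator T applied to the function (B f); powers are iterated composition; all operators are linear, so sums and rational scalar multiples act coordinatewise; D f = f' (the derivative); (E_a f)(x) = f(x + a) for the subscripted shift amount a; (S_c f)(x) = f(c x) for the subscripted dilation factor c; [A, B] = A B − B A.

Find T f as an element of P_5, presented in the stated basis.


D f = 24x^5 - x^3 - 5x + 5/4
S_{-2} D f = -768x^5 + 8x^3 + 10x + 5/4
S_{-2} f = 256x^6 - 4x^4 - 10x^2 - (5/2)x
D S_{-2} f = 1536x^5 - 16x^3 - 20x - 5/2
[S_{-2}, D] f = -2304x^5 + 24x^3 + 30x + 15/4
E_{2/3} [S_{-2}, D] f = -2304x^5 - 7680x^4 - 10216x^3 - (20336/3)x^2 - (19922/9)x - 29435/108

the result is g(x) = -2304x^5 - 7680x^4 - 10216x^3 - (20336/3)x^2 - (19922/9)x - 29435/108


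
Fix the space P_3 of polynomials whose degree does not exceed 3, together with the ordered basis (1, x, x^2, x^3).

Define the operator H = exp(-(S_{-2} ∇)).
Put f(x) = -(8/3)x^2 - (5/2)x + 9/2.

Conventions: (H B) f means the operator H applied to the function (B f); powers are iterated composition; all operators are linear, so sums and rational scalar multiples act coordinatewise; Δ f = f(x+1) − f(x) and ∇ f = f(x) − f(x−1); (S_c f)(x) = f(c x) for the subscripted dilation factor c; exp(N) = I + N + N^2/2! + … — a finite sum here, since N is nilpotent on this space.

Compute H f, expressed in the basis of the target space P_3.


the image equals g(x) = -(8/3)x^2 - (79/6)x + 29/3

order-1 term: -(32/3)x - 1/6
order-2 term: 16/3
the series for exp(-(S_{-2} ∇)) f terminates at order 2
exp(-(S_{-2} ∇)) f = -(8/3)x^2 - (79/6)x + 29/3


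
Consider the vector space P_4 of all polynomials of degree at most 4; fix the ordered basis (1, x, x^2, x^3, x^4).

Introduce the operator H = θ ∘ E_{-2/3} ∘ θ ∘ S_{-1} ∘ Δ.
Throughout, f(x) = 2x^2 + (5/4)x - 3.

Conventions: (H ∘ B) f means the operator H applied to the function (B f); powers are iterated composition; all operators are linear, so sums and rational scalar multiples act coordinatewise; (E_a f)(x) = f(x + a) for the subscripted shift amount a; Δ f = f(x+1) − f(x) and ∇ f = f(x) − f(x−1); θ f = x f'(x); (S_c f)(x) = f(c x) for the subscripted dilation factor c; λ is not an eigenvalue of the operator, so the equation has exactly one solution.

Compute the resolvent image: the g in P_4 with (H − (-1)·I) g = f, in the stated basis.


write g with unknown coordinates in the stated basis and equate coefficients in (H − (-1)·I) g = f
solving from the highest basis element down gives g = 2x^2 + (21/4)x - 3
check: H g = -4x
so H g − (-1)·g = 2x^2 + (5/4)x - 3 = f ✓

the result is g(x) = 2x^2 + (21/4)x - 3


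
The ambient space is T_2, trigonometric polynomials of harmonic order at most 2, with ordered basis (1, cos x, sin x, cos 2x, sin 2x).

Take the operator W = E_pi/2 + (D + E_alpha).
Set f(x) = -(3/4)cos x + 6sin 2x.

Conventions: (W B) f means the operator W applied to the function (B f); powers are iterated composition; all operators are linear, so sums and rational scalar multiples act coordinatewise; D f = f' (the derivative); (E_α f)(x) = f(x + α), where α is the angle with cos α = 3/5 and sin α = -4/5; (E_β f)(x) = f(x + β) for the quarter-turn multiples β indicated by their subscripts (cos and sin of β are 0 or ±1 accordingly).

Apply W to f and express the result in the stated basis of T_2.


g(x) = -(9/20)cos x + (9/10)sin x + (156/25)cos 2x - (192/25)sin 2x

E_pi/2 f = (3/4)sin x - 6sin 2x
D f = (3/4)sin x + 12cos 2x
E_alpha f = -(9/20)cos x - (3/5)sin x - (144/25)cos 2x - (42/25)sin 2x
(D + E_alpha) f = -(9/20)cos x + (3/20)sin x + (156/25)cos 2x - (42/25)sin 2x
(E_pi/2 + (D + E_alpha)) f = -(9/20)cos x + (9/10)sin x + (156/25)cos 2x - (192/25)sin 2x


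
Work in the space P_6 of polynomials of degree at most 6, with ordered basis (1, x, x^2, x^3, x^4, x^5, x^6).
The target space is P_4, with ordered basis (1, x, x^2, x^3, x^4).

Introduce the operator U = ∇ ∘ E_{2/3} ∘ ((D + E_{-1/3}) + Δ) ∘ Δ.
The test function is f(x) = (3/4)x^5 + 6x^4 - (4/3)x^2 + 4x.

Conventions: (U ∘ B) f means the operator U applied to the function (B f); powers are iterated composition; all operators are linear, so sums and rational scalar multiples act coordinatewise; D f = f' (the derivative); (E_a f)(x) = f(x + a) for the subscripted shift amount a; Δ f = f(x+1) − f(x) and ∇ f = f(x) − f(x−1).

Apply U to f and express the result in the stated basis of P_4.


Δ f = (15/4)x^4 + (63/2)x^3 + (87/2)x^2 + (301/12)x + 113/12
D Δ f = 15x^3 + (189/2)x^2 + 87x + 301/12
E_{-1/3} Δ f = (15/4)x^4 + (53/2)x^3 + (29/2)x^2 + (217/36)x + 515/108
(D + E_{-1/3}) Δ f = (15/4)x^4 + (83/2)x^3 + 109x^2 + (3349/36)x + 806/27
Δ Δ f = 15x^3 + 117x^2 + (393/2)x + 623/6
((D + E_{-1/3}) + Δ) Δ f = (15/4)x^4 + (113/2)x^3 + 226x^2 + (10423/36)x + 7219/54
E_{2/3} ((D + E_{-1/3}) + Δ) Δ f = (15/4)x^4 + (133/2)x^3 + 349x^2 + (24143/36)x + 12005/27
∇ E_{2/3} ((D + E_{-1/3}) + Δ) Δ f = 15x^3 + 177x^2 + (1027/2)x + 6919/18

the result is g(x) = 15x^3 + 177x^2 + (1027/2)x + 6919/18


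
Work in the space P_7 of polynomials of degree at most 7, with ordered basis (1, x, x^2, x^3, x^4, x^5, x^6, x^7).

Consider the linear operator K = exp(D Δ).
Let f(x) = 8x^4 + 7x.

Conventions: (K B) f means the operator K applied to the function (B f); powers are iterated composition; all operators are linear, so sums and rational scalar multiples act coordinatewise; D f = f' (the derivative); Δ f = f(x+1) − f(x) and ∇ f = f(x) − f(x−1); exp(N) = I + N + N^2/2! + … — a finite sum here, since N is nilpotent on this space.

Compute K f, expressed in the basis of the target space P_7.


order-1 term: 96x^2 + 96x + 32
order-2 term: 96
the series for exp(D Δ) f terminates at order 2
exp(D Δ) f = 8x^4 + 96x^2 + 103x + 128

the result is g(x) = 8x^4 + 96x^2 + 103x + 128


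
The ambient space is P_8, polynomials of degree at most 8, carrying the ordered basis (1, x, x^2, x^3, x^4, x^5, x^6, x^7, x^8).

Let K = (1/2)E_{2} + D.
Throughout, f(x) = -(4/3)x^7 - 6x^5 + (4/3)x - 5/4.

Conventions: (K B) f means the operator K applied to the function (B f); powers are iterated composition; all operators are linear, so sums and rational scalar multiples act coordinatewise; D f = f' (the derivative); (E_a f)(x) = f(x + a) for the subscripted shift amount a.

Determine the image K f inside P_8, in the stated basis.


the result is g(x) = -(2/3)x^7 - (56/3)x^6 - 59x^5 - (740/3)x^4 - (1480/3)x^3 - 688x^2 - 538x - 4303/24

E_{2} f = -(4/3)x^7 - (56/3)x^6 - 118x^5 - (1300/3)x^4 - (2960/3)x^3 - 1376x^2 - 1076x - 1445/4
((1/2)E_{2}) f = -(2/3)x^7 - (28/3)x^6 - 59x^5 - (650/3)x^4 - (1480/3)x^3 - 688x^2 - 538x - 1445/8
D f = -(28/3)x^6 - 30x^4 + 4/3
((1/2)E_{2} + D) f = -(2/3)x^7 - (56/3)x^6 - 59x^5 - (740/3)x^4 - (1480/3)x^3 - 688x^2 - 538x - 4303/24


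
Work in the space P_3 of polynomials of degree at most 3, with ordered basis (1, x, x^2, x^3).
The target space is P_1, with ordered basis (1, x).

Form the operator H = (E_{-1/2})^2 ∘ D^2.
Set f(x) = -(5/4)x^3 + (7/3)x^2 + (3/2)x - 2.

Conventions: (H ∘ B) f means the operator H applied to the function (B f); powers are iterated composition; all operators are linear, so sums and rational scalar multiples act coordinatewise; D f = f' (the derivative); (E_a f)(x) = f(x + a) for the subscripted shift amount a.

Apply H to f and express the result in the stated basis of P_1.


D f = -(15/4)x^2 + (14/3)x + 3/2
D D f = -(15/2)x + 14/3
E_{-1/2} D^2 f = -(15/2)x + 101/12
E_{-1/2} E_{-1/2} D^2 f = -(15/2)x + 73/6

g(x) = -(15/2)x + 73/6


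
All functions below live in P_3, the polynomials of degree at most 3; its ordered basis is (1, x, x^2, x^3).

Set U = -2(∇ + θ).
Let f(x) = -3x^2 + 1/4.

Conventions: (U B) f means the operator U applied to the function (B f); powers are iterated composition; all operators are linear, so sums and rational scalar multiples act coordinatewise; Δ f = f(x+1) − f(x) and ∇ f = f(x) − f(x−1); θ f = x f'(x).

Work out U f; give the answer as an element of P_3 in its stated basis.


the image equals g(x) = 12x^2 + 12x - 6

∇ f = -6x + 3
θ f = -6x^2
(∇ + θ) f = -6x^2 - 6x + 3
(-2(∇ + θ)) f = 12x^2 + 12x - 6


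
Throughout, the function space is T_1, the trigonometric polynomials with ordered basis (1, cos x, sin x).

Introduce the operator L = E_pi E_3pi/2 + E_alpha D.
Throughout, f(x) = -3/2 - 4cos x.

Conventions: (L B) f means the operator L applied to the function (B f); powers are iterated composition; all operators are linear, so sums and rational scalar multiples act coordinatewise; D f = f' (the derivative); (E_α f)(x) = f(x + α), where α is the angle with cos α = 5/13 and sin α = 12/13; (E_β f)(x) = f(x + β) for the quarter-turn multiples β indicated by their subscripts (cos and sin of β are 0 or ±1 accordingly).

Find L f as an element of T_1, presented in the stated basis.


E_3pi/2 f = -3/2 - 4sin x
E_pi E_3pi/2 f = -3/2 + 4sin x
D f = 4sin x
E_alpha D f = (48/13)cos x + (20/13)sin x
(E_pi E_3pi/2 + E_alpha D) f = -3/2 + (48/13)cos x + (72/13)sin x

the result is g(x) = -3/2 + (48/13)cos x + (72/13)sin x


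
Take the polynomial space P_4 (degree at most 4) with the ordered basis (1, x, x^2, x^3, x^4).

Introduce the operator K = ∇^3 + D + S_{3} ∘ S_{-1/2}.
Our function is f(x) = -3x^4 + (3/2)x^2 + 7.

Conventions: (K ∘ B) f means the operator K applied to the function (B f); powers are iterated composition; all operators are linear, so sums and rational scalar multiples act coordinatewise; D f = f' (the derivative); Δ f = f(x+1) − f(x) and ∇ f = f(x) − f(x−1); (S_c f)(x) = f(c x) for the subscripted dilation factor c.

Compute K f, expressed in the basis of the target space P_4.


the result is g(x) = -(243/16)x^4 - 12x^3 + (27/8)x^2 - 69x + 115

∇ f = -12x^3 + 18x^2 - 9x + 3/2
∇ ∇ f = -36x^2 + 72x - 39
∇ ∇ ∇ f = -72x + 108
D f = -12x^3 + 3x
S_{-1/2} f = -(3/16)x^4 + (3/8)x^2 + 7
S_{3} S_{-1/2} f = -(243/16)x^4 + (27/8)x^2 + 7
(∇^3 + D + S_{3} ∘ S_{-1/2}) f = -(243/16)x^4 - 12x^3 + (27/8)x^2 - 69x + 115


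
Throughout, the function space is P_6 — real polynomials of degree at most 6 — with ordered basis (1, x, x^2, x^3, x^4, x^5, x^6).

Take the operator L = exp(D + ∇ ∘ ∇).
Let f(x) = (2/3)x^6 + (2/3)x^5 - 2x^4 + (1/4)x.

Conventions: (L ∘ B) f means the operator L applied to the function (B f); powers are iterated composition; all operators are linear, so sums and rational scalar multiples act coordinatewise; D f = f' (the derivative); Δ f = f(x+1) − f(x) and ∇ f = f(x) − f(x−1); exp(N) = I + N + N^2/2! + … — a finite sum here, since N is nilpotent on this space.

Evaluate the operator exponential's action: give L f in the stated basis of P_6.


the result is g(x) = (2/3)x^6 + (14/3)x^5 + (94/3)x^4 + (76/3)x^3 + (362/3)x^2 - (775/4)x + 2075/12

order-1 term: 4x^5 + (70/3)x^4 - (224/3)x^3 + 76x^2 - (76/3)x - 77/12
order-2 term: 10x^4 + (260/3)x^3 - 92x^2 - 288x + 1172/3
order-3 term: (40/3)x^3 + (380/3)x^2 + 32x - 284
order-4 term: 10x^2 + (250/3)x + 154/3
order-5 term: 4x + 62/3
order-6 term: 2/3
the series for exp(D + ∇ ∘ ∇) f terminates at order 6
exp(D + ∇ ∘ ∇) f = (2/3)x^6 + (14/3)x^5 + (94/3)x^4 + (76/3)x^3 + (362/3)x^2 - (775/4)x + 2075/12


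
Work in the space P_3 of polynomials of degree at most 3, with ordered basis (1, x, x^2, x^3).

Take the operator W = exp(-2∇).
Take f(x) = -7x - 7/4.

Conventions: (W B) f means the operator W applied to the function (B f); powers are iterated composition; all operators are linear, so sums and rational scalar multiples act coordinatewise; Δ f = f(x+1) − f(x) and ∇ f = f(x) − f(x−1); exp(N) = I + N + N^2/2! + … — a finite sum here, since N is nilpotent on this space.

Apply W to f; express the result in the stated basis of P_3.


g(x) = -7x + 49/4

order-1 term: 14
the series for exp(-2∇) f terminates at order 1
exp(-2∇) f = -7x + 49/4


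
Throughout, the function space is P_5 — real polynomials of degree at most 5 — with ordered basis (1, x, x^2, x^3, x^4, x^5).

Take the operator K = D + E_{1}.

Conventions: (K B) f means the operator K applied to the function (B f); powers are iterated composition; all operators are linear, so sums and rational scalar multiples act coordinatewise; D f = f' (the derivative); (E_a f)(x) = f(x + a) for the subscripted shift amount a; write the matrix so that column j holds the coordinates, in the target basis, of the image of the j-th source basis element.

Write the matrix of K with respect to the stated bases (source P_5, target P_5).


the matrix is [[1, 2, 1, 1, 1, 1]; [0, 1, 4, 3, 4, 5]; [0, 0, 1, 6, 6, 10]; [0, 0, 0, 1, 8, 10]; [0, 0, 0, 0, 1, 10]; [0, 0, 0, 0, 0, 1]] (rows listed top to bottom)

image of 1: 1
image of x: x + 2
image of x^2: x^2 + 4x + 1
image of x^3: x^3 + 6x^2 + 3x + 1
image of x^4: x^4 + 8x^3 + 6x^2 + 4x + 1
image of x^5: x^5 + 10x^4 + 10x^3 + 10x^2 + 5x + 1
each image's coordinates form column j of the matrix


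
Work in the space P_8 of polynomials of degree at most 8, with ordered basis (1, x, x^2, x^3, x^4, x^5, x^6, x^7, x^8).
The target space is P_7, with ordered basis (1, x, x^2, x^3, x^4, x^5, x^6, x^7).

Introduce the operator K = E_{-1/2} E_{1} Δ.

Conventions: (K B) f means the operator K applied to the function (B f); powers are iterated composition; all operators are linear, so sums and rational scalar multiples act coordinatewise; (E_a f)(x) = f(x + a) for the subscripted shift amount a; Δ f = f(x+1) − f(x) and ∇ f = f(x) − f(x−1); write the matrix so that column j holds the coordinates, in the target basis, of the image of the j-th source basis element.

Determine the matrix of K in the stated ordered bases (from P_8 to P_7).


the matrix is [[0, 1, 2, 13/4, 5, 121/16, 91/8, 1093/64, 205/8]; [0, 0, 2, 6, 13, 25, 363/8, 637/8, 1093/8]; [0, 0, 0, 3, 12, 65/2, 75, 2541/16, 637/2]; [0, 0, 0, 0, 4, 20, 65, 175, 847/2]; [0, 0, 0, 0, 0, 5, 30, 455/4, 350]; [0, 0, 0, 0, 0, 0, 6, 42, 182]; [0, 0, 0, 0, 0, 0, 0, 7, 56]; [0, 0, 0, 0, 0, 0, 0, 0, 8]] (rows listed top to bottom)

image of 1: 0
image of x: 1
image of x^2: 2x + 2
image of x^3: 3x^2 + 6x + 13/4
image of x^4: 4x^3 + 12x^2 + 13x + 5
image of x^5: 5x^4 + 20x^3 + (65/2)x^2 + 25x + 121/16
image of x^6: 6x^5 + 30x^4 + 65x^3 + 75x^2 + (363/8)x + 91/8
image of x^7: 7x^6 + 42x^5 + (455/4)x^4 + 175x^3 + (2541/16)x^2 + (637/8)x + 1093/64
image of x^8: 8x^7 + 56x^6 + 182x^5 + 350x^4 + (847/2)x^3 + (637/2)x^2 + (1093/8)x + 205/8
each image's coordinates form column j of the matrix


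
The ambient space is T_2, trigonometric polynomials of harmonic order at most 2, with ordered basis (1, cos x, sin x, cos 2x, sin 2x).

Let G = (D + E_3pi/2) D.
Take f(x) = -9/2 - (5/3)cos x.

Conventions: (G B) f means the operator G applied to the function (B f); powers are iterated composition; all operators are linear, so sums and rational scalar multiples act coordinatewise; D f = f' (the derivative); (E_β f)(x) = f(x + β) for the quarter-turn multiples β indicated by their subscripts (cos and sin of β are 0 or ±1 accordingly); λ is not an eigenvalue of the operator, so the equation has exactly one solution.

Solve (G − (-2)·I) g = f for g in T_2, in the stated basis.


the image equals g(x) = -9/4 - (5/6)cos x

write g with unknown coordinates in the stated basis and equate coefficients in (G − (-2)·I) g = f
solving from the highest basis element down gives g = -9/4 - (5/6)cos x
check: G g = 0
so G g − (-2)·g = -9/2 - (5/3)cos x = f ✓


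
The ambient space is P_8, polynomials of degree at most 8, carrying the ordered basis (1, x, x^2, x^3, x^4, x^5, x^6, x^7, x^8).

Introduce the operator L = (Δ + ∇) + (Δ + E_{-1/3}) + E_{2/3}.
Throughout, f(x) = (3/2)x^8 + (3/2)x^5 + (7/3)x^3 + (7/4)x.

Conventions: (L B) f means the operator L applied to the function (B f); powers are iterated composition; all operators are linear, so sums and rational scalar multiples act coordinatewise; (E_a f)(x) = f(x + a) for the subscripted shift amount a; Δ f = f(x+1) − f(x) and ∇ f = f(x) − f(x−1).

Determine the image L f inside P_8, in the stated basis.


Δ f = 12x^7 + 42x^6 + 84x^5 + (225/2)x^4 + 99x^3 + 64x^2 + (53/2)x + 85/12
∇ f = 12x^7 - 42x^6 + 84x^5 - (195/2)x^4 + 69x^3 - 20x^2 - (5/2)x + 49/12
(Δ + ∇) f = 24x^7 + 168x^5 + 15x^4 + 168x^3 + 44x^2 + 24x + 67/6
Δ f = 12x^7 + 42x^6 + 84x^5 + (225/2)x^4 + 99x^3 + 64x^2 + (53/2)x + 85/12
E_{-1/3} f = (3/2)x^8 - 4x^7 + (14/3)x^6 - (29/18)x^5 - (65/54)x^4 + (296/81)x^3 - (688/243)x^2 + (7625/2916)x - 5911/8748
(Δ + E_{-1/3}) f = (3/2)x^8 + 8x^7 + (140/3)x^6 + (1483/18)x^5 + (3005/27)x^4 + (8315/81)x^3 + (14864/243)x^2 + (84899/2916)x + 28027/4374
E_{2/3} f = (3/2)x^8 + 8x^7 + (56/3)x^6 + (475/18)x^5 + (695/27)x^4 + (1625/81)x^3 + (3110/243)x^2 + (20543/2916)x + 9247/4374
((Δ + ∇) + (Δ + E_{-1/3}) + E_{2/3}) f = 3x^8 + 40x^7 + (196/3)x^6 + (2491/9)x^5 + (4105/27)x^4 + (23548/81)x^3 + (28666/243)x^2 + (87713/1458)x + 86117/4374

the image equals g(x) = 3x^8 + 40x^7 + (196/3)x^6 + (2491/9)x^5 + (4105/27)x^4 + (23548/81)x^3 + (28666/243)x^2 + (87713/1458)x + 86117/4374


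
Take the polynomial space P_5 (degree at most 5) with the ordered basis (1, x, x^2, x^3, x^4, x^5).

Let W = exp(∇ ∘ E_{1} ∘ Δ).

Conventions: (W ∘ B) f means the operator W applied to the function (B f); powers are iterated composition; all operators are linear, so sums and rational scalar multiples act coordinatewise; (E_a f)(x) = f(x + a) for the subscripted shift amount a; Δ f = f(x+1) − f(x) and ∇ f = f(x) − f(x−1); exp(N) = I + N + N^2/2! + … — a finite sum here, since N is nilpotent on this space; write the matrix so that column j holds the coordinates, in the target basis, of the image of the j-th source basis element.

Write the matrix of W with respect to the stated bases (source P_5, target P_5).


image of 1: 1
image of x: x
image of x^2: x^2 + 2
image of x^3: x^3 + 6x + 6
image of x^4: x^4 + 12x^2 + 24x + 26
image of x^5: x^5 + 20x^3 + 60x^2 + 130x + 150
each image's coordinates form column j of the matrix

the matrix is [[1, 0, 2, 6, 26, 150]; [0, 1, 0, 6, 24, 130]; [0, 0, 1, 0, 12, 60]; [0, 0, 0, 1, 0, 20]; [0, 0, 0, 0, 1, 0]; [0, 0, 0, 0, 0, 1]] (rows listed top to bottom)


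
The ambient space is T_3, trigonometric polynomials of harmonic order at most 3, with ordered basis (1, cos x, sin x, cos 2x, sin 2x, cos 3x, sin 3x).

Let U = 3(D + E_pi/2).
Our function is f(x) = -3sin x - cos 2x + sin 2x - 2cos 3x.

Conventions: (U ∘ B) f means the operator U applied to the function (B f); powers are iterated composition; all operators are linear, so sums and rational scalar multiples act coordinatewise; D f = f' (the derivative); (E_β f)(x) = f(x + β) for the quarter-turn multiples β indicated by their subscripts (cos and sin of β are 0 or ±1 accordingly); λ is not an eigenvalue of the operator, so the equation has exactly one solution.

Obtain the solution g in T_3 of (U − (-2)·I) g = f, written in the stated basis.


the image equals g(x) = (9/20)cos x - (3/20)sin x - (5/37)cos 2x - (7/37)sin 2x - (1/10)cos 3x - (3/10)sin 3x

write g with unknown coordinates in the stated basis and equate coefficients in (U − (-2)·I) g = f
solving from the highest basis element down gives g = (9/20)cos x - (3/20)sin x - (5/37)cos 2x - (7/37)sin 2x - (1/10)cos 3x - (3/10)sin 3x
check: U g = -(9/10)cos x - (27/10)sin x - (27/37)cos 2x + (51/37)sin 2x - (9/5)cos 3x + (3/5)sin 3x
so U g − (-2)·g = -3sin x - cos 2x + sin 2x - 2cos 3x = f ✓


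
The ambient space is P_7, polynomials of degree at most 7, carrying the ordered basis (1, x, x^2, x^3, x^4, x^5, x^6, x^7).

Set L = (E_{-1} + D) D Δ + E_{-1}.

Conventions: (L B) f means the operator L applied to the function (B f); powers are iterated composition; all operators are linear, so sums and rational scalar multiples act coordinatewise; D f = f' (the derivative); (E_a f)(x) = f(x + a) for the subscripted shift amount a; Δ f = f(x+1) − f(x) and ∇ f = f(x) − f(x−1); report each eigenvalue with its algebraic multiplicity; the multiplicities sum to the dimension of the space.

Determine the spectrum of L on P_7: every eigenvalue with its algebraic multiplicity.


image of 1: 1
image of x: x - 1
image of x^2: x^2 - 2x + 3
image of x^3: x^3 - 3x^2 + 9x + 2
image of x^4: x^4 - 4x^3 + 18x^2 + 8x + 17
image of x^5: x^5 - 5x^4 + 30x^3 + 20x^2 + 85x + 14
image of x^6: x^6 - 6x^5 + 45x^4 + 40x^3 + 255x^2 + 84x + 37
image of x^7: x^7 - 7x^6 + 63x^5 + 70x^4 + 595x^3 + 294x^2 + 259x + 34
the matrix is upper triangular; its diagonal is (1, 1, 1, 1, 1, 1, 1, 1)
for a triangular matrix the eigenvalues are the diagonal entries, with algebraic multiplicity their repetition count

λ = 1 (multiplicity 8)


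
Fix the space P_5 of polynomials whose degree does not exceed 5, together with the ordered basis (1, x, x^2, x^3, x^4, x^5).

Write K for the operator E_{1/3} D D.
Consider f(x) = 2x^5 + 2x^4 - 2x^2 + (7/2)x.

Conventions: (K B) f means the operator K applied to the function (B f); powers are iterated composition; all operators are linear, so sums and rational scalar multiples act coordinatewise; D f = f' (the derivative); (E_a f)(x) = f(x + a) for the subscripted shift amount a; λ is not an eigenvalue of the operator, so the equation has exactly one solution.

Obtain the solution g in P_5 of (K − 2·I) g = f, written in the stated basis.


the result is g(x) = -x^5 - x^4 - 10x^3 - 15x^2 - (469/12)x - 703/27

write g with unknown coordinates in the stated basis and equate coefficients in (K − 2·I) g = f
solving from the highest basis element down gives g = -x^5 - x^4 - 10x^3 - 15x^2 - (469/12)x - 703/27
check: K g = -20x^3 - 32x^2 - (224/3)x - 1406/27
so K g − 2·g = 2x^5 + 2x^4 - 2x^2 + (7/2)x = f ✓


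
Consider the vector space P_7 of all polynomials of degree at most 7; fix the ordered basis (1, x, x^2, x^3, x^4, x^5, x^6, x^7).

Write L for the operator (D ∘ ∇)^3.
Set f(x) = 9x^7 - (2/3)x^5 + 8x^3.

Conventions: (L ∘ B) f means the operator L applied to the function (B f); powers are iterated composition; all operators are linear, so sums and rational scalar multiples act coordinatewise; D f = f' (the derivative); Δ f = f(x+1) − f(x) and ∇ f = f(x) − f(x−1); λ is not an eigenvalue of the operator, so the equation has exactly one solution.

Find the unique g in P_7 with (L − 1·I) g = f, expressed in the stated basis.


write g with unknown coordinates in the stated basis and equate coefficients in (L − 1·I) g = f
solving from the highest basis element down gives g = -9x^7 + (2/3)x^5 - 8x^3 - 45360x + 68040
check: L g = -45360x + 68040
so L g − 1·g = 9x^7 - (2/3)x^5 + 8x^3 = f ✓

g(x) = -9x^7 + (2/3)x^5 - 8x^3 - 45360x + 68040


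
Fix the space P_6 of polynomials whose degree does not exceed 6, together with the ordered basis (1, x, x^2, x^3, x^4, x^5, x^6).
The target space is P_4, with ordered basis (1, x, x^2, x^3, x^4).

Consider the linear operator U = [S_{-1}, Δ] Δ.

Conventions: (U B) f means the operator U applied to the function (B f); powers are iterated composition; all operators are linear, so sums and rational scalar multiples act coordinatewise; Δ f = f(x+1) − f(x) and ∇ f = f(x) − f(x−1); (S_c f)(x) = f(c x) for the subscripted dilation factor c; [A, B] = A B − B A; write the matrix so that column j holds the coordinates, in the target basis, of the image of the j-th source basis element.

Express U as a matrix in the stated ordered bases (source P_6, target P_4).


the matrix is [[0, 0, 4, 6, 16, 30, 64]; [0, 0, 0, -12, -24, -80, -180]; [0, 0, 0, 0, 24, 60, 240]; [0, 0, 0, 0, 0, -40, -120]; [0, 0, 0, 0, 0, 0, 60]] (rows listed top to bottom)

image of 1: 0
image of x: 0
image of x^2: 4
image of x^3: -12x + 6
image of x^4: 24x^2 - 24x + 16
image of x^5: -40x^3 + 60x^2 - 80x + 30
image of x^6: 60x^4 - 120x^3 + 240x^2 - 180x + 64
each image's coordinates form column j of the matrix


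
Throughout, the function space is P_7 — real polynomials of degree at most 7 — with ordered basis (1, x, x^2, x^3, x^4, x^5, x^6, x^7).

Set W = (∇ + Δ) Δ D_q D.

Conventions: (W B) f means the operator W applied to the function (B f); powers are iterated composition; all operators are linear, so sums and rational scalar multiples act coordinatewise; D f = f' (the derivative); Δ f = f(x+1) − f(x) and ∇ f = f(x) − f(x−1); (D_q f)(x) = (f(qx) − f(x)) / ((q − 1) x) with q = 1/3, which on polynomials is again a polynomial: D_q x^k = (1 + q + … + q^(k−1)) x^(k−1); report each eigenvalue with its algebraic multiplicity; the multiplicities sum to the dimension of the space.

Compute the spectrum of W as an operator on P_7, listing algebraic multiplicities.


image of 1: 0
image of x: 0
image of x^2: 0
image of x^3: 0
image of x^4: 208/9
image of x^5: (800/9)x + 400/9
image of x^6: (1936/9)x^2 + (1936/9)x + 3872/27
image of x^7: (101920/243)x^3 + (50960/81)x^2 + (203840/243)x + 25480/81
the matrix is upper triangular; its diagonal is (0, 0, 0, 0, 0, 0, 0, 0)
for a triangular matrix the eigenvalues are the diagonal entries, with algebraic multiplicity their repetition count

λ = 0 (multiplicity 8)


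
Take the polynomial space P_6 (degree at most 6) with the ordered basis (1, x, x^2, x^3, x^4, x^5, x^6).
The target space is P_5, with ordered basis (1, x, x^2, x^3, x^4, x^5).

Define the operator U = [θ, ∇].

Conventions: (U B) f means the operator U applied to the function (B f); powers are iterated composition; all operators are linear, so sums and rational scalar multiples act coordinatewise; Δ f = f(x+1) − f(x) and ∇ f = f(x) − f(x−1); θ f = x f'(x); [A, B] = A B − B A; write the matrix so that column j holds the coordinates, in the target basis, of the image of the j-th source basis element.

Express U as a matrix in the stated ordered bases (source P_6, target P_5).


image of 1: 0
image of x: -1
image of x^2: -2x + 2
image of x^3: -3x^2 + 6x - 3
image of x^4: -4x^3 + 12x^2 - 12x + 4
image of x^5: -5x^4 + 20x^3 - 30x^2 + 20x - 5
image of x^6: -6x^5 + 30x^4 - 60x^3 + 60x^2 - 30x + 6
each image's coordinates form column j of the matrix

the matrix is [[0, -1, 2, -3, 4, -5, 6]; [0, 0, -2, 6, -12, 20, -30]; [0, 0, 0, -3, 12, -30, 60]; [0, 0, 0, 0, -4, 20, -60]; [0, 0, 0, 0, 0, -5, 30]; [0, 0, 0, 0, 0, 0, -6]] (rows listed top to bottom)


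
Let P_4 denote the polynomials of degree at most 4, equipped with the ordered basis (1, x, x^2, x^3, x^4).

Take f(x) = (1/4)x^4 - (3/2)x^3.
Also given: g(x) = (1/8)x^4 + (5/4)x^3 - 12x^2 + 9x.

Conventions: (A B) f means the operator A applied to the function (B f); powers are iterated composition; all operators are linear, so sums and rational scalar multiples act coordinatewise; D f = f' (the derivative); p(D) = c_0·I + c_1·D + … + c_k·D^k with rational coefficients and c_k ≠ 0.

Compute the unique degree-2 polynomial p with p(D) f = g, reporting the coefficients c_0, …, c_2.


p(D) = (1/2)·I + 2·D − D^2, i.e. c_0 = 1/2, c_1 = 2, c_2 = -1

D^0 f = (1/4)x^4 - (3/2)x^3
D^1 f = x^3 - (9/2)x^2
D^2 f = 3x^2 - 9x
matching coefficients of g against c_0 f + c_1 Df + … from the top degree down determines the c_i
solution: c_0 = 1/2, c_1 = 2, c_2 = -1


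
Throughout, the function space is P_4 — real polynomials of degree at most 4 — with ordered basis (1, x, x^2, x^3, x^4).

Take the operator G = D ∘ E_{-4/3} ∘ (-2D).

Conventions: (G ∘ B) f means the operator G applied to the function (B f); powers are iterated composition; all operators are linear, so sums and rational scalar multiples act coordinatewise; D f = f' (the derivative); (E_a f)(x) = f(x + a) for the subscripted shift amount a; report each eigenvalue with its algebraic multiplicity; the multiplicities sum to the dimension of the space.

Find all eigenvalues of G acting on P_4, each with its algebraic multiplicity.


image of 1: 0
image of x: 0
image of x^2: -4
image of x^3: -12x + 16
image of x^4: -24x^2 + 64x - 128/3
the matrix is upper triangular; its diagonal is (0, 0, 0, 0, 0)
for a triangular matrix the eigenvalues are the diagonal entries, with algebraic multiplicity their repetition count

λ = 0 (multiplicity 5)


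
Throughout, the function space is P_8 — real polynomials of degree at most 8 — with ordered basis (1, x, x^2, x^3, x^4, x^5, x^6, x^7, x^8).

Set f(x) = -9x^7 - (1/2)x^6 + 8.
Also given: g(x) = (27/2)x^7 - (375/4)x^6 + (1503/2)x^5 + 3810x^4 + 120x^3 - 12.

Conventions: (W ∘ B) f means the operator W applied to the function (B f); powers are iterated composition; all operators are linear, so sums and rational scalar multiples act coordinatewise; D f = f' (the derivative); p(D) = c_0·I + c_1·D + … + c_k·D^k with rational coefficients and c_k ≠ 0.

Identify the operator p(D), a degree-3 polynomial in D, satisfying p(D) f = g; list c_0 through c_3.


D^0 f = -9x^7 - (1/2)x^6 + 8
D^1 f = -63x^6 - 3x^5
D^2 f = -378x^5 - 15x^4
D^3 f = -1890x^4 - 60x^3
matching coefficients of g against c_0 f + c_1 Df + … from the top degree down determines the c_i
solution: c_0 = -3/2, c_1 = 3/2, c_2 = -2, c_3 = -2

c_0 = -3/2, c_1 = 3/2, c_2 = -2, c_3 = -2


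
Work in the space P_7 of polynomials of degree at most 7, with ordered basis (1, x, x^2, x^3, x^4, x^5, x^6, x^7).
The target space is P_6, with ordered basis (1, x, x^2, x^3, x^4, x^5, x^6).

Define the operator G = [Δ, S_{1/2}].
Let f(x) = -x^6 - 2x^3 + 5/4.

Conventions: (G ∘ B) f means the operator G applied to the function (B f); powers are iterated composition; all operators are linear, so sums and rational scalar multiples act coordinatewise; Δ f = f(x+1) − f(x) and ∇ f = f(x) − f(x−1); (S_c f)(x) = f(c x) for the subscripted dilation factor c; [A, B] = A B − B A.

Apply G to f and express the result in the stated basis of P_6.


S_{1/2} f = -(1/64)x^6 - (1/4)x^3 + 5/4
Δ S_{1/2} f = -(3/32)x^5 - (15/64)x^4 - (5/16)x^3 - (63/64)x^2 - (27/32)x - 17/64
Δ f = -6x^5 - 15x^4 - 20x^3 - 21x^2 - 12x - 3
S_{1/2} Δ f = -(3/16)x^5 - (15/16)x^4 - (5/2)x^3 - (21/4)x^2 - 6x - 3
[Δ, S_{1/2}] f = (3/32)x^5 + (45/64)x^4 + (35/16)x^3 + (273/64)x^2 + (165/32)x + 175/64

the result is g(x) = (3/32)x^5 + (45/64)x^4 + (35/16)x^3 + (273/64)x^2 + (165/32)x + 175/64
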